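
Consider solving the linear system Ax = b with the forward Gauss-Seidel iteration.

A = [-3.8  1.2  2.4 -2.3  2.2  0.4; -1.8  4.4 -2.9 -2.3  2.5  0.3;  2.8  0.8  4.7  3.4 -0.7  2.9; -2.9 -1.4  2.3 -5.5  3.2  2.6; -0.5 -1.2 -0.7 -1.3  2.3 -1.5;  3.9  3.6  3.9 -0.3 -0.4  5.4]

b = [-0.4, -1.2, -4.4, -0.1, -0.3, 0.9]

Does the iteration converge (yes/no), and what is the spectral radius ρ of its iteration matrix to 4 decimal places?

Let D = diag(-3.8, 4.4, 4.7, -5.5, 2.3, 5.4); L, U the strict triangles.
Gauss-Seidel: T = -(D+L)⁻¹U, row 0 first, T[0,5] = -(0.4)/(-3.8) = +0.1053; later rows by forward substitution.
  T[0,:] = [+0.0000, +0.3158, +0.6316, -0.6053, +0.5789, +0.1053]
  T[1,:] = [+0.0000, +0.1292, +0.9175, +0.2751, -0.3313, -0.0251]
  T[2,:] = [+0.0000, -0.2101, -0.5324, -0.4097, -0.1396, -0.6755]
  T[3,:] = [+0.0000, -0.2873, -0.7892, +0.0778, +0.3025, +0.1412]
  T[4,:] = [+0.0000, -0.0903, +0.0079, -0.0687, +0.0815, +0.5362]
  T[5,:] = [+0.0000, -0.1851, -0.7265, +0.5488, -0.0736, +0.4761]
eigenvalue magnitudes: 1.2637, 0.5424, 0.5424, 0.3331, 0.3331, 0.0000.
spectral radius ρ = 1.2637; 1.2637 > 1 ⇒ diverges.

no, ρ = 1.2637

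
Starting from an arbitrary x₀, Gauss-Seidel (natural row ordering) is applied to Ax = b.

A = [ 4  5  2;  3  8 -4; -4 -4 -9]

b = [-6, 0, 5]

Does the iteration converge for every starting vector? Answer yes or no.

Let D = diag(4, 8, -9); L, U the strict triangles.
Gauss-Seidel: T = -(D+L)⁻¹U, row 0 first, T[0,2] = -(2)/(4) = -0.5000; later rows by forward substitution.
  T[0,:] = [+0.0000  -1.2500  -0.5000]
  T[1,:] = [+0.0000  +0.4688  +0.6875]
  T[2,:] = [+0.0000  +0.3472  -0.0833]
eigenvalue magnitudes: 0.7539, 0.3685, 0.0000.
ρ(T) = max|λ| = 0.7539; 0.7539 < 1 ⇒ converges.

yes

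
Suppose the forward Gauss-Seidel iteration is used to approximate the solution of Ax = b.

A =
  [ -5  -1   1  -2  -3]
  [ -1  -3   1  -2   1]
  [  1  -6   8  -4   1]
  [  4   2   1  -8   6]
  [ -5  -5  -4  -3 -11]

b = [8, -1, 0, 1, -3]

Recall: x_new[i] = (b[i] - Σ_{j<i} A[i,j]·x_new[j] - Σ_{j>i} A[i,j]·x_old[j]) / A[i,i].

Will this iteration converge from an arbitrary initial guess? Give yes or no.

yes

Write A = D+L+U with D = diag(-5, -3, 8, -8, -11).
T_GS = -(D+L)⁻¹U: row 0 first, T[0,2] = -(1)/(-5) = +0.2000; later rows by forward substitution.
  T[0,:] = [+0.0000, -0.2000, +0.2000, -0.4000, -0.6000]
  T[1,:] = [+0.0000, +0.0667, +0.2667, -0.5333, +0.5333]
  T[2,:] = [+0.0000, +0.0750, +0.1750, +0.1500, +0.3500]
  T[3,:] = [+0.0000, -0.0740, +0.1885, -0.3146, +0.6271]
  T[4,:] = [+0.0000, +0.0535, -0.3272, +0.4555, -0.2680]
|roots of det(T-λI)|: 0.8813, 0.2917, 0.2917, 0.1516, 0.0000.
ρ(T) = max|λ| = 0.8813; 0.8813 < 1: convergent.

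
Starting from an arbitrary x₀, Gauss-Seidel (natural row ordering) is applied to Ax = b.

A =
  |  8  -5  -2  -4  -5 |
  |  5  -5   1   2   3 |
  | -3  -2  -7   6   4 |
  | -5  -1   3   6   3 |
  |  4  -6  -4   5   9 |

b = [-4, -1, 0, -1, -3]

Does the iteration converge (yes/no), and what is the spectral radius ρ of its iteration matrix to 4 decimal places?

no, ρ = 1.1709

Split A = D + L + U, D = diag(8, -5, -7, 6, 9).
GS T = -(D+L)⁻¹U: row 0 first, T[0,2] = -(-2)/(8) = +0.2500; later rows by forward substitution.
  T[0,:] = [+0.0000 +0.6250 +0.2500 +0.5000 +0.6250]
  T[1,:] = [+0.0000 +0.6250 +0.4500 +0.9000 +1.2250]
  T[2,:] = [+0.0000 -0.4464 -0.2357 +0.3857 -0.0464]
  T[3,:] = [+0.0000 +0.8482 +0.4012 +0.3738 +0.2482]
  T[4,:] = [+0.0000 -0.5308 -0.1388 +0.3415 +0.3804]
|λ(T)| sorted: 1.1709, 0.4159, 0.4159, 0.1176, 0.0000.
ρ(T) = max|λ| = 1.1709; 1.1709 > 1, so it fails to converge.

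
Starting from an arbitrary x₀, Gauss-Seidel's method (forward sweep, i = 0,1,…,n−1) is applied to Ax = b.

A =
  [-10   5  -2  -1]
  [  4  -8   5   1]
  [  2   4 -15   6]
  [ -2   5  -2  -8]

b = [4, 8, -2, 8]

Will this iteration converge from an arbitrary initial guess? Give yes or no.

Let D = diag(-10, -8, -15, -8); L, U the strict triangles.
GS T = -(D+L)⁻¹U: row 0 first, T[0,3] = -(-1)/(-10) = -0.1000; later rows by forward substitution.
  T[0,:] = [+0.0000  +0.5000  -0.2000  -0.1000]
  T[1,:] = [+0.0000  +0.2500  +0.5250  +0.0750]
  T[2,:] = [+0.0000  +0.1333  +0.1133  +0.4067]
  T[3,:] = [+0.0000  -0.0021  +0.3498  -0.0298]
moduli |λ_i(T)| = 0.5769, 0.3843, 0.1409, 0.0000.
ρ(T) = max|λ| = 0.5769; 0.5769 < 1 ⇒ converges.

yes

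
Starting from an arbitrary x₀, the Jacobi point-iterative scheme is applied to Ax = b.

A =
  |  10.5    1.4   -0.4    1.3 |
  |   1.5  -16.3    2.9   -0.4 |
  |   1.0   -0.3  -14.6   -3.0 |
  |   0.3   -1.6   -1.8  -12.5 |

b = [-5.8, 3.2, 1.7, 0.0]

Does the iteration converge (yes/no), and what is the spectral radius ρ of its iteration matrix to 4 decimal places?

yes, ρ = 0.2304

A = D + L + U where D = diag(10.5, -16.3, -14.6, -12.5).
Jacobi: T = -D⁻¹(L+U), T[0,3] = -(1.3)/(10.5) = -0.1238; T[0,0] = 0.
  T[0,:] = [+0.0000  -0.1333  +0.0381  -0.1238]
  T[1,:] = [+0.0920  +0.0000  +0.1779  -0.0245]
  T[2,:] = [+0.0685  -0.0205  +0.0000  -0.2055]
  T[3,:] = [+0.0240  -0.1280  -0.1440  +0.0000]
|λ(T)| sorted: 0.2304, 0.1532, 0.1532, 0.1259.
ρ(T) = max|λ| = 0.2304; 0.2304 < 1 ⇒ converges.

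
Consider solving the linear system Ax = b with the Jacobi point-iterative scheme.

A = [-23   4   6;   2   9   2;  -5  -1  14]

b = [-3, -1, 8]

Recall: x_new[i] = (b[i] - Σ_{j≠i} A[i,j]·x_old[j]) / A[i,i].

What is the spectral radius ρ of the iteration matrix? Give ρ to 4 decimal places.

A = D + L + U where D = diag(-23, 9, 14).
Jacobi: T = -D⁻¹(L+U), T[0,1] = -(4)/(-23) = +0.1739; T[0,0] = 0.
  T[0,:] = [+0.0000, +0.1739, +0.2609]
  T[1,:] = [-0.2222, +0.0000, -0.2222]
  T[2,:] = [+0.3571, +0.0714, +0.0000]
eigenvalue magnitudes: 0.3105, 0.2404, 0.2404.
ρ(T) = max|λ| = 0.3105; 0.3105 < 1 ⇒ converges.

0.3105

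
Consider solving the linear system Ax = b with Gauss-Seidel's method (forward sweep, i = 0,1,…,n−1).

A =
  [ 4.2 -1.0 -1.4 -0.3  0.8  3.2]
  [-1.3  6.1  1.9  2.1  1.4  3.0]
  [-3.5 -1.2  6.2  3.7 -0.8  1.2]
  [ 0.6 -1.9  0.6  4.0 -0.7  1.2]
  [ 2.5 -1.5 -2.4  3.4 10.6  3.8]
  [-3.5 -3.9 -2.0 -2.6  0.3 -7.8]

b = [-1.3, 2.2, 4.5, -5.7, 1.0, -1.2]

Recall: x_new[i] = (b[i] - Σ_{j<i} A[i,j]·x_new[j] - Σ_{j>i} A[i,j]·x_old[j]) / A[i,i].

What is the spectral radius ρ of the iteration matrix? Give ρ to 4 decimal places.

Write A = D+L+U with D = diag(4.2, 6.1, 6.2, 4, 10.6, -7.8).
Gauss-Seidel: T = -(D+L)⁻¹U, row 0 first, T[0,5] = -(3.2)/(4.2) = -0.7619; later rows by forward substitution.
  T[0,:] = [+0.0000 +0.2381 +0.3333 +0.0714 -0.1905 -0.7619]
  T[1,:] = [+0.0000 +0.0507 -0.2404 -0.3290 -0.2701 -0.6542]
  T[2,:] = [+0.0000 +0.1442 +0.1416 -0.6201 -0.0308 -0.7503]
  T[3,:] = [+0.0000 -0.0332 -0.1855 -0.0740 +0.0799 -0.3839]
  T[4,:] = [+0.0000 -0.0057 -0.0211 -0.1801 -0.0259 -0.3181]
  T[5,:] = [+0.0000 -0.1583 -0.0047 +0.3092 +0.2008 +0.9771]
|roots of det(T-λI)|: 0.9062, 0.2998, 0.1784, 0.1603, 0.1603, 0.0000.
spectral radius ρ = 0.9062; 0.9062 < 1 ⇒ converges.

0.9062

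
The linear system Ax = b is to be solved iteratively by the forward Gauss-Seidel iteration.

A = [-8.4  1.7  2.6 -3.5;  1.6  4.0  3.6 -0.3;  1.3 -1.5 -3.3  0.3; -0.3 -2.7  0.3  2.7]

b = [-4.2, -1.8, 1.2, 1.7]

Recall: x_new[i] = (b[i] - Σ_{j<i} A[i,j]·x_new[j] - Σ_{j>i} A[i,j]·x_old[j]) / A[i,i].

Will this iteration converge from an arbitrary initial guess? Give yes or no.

Diagonal D = diag(-8.4, 4, -3.3, 2.7); L, U strict lower/upper.
GS T = -(D+L)⁻¹U: row 0 first, T[0,3] = -(-3.5)/(-8.4) = -0.4167; later rows by forward substitution.
  T[0,:] = [+0.0000, +0.2024, +0.3095, -0.4167]
  T[1,:] = [+0.0000, -0.0810, -1.0238, +0.2417]
  T[2,:] = [+0.0000, +0.1165, +0.5873, -0.1831]
  T[3,:] = [+0.0000, -0.0714, -1.0547, +0.2157]
|λ(T)| sorted: 0.7112, 0.0566, 0.0457, 0.0000.
spectral radius ρ = 0.7112; 0.7112 < 1 ⇒ converges.

yes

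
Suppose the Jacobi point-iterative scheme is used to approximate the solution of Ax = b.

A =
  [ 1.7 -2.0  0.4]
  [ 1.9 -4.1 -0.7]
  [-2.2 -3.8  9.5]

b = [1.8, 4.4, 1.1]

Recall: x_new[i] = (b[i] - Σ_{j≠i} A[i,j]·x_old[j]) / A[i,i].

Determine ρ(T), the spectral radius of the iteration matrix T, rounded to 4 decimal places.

A = D + L + U where D = diag(1.7, -4.1, 9.5).
T_J = -D⁻¹(L+U): T[2,0] = -(-2.2)/(9.5) = +0.2316; T[2,2] = 0.
  T[0,:] = [+0.0000, +1.1765, -0.2353]
  T[1,:] = [+0.4634, +0.0000, -0.1707]
  T[2,:] = [+0.2316, +0.4000, +0.0000]
|λ(T)| sorted: 0.7379, 0.4873, 0.2507.
ρ(T) = max|λ| = 0.7379; 0.7379 < 1 ⇒ converges.

0.7379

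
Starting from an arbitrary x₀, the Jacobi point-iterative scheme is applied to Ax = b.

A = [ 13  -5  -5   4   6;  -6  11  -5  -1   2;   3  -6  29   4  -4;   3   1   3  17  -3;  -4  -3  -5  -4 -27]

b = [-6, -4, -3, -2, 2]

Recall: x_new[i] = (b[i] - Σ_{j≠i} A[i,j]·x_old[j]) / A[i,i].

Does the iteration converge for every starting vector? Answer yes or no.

Let D = diag(13, 11, 29, 17, -27); L, U the strict triangles.
T_J = -D⁻¹(L+U): T[4,3] = -(-4)/(-27) = -0.1481; T[4,4] = 0.
  T[0,:] = [+0.0000, +0.3846, +0.3846, -0.3077, -0.4615]
  T[1,:] = [+0.5455, +0.0000, +0.4545, +0.0909, -0.1818]
  T[2,:] = [-0.1034, +0.2069, +0.0000, -0.1379, +0.1379]
  T[3,:] = [-0.1765, -0.0588, -0.1765, +0.0000, +0.1765]
  T[4,:] = [-0.1481, -0.1111, -0.1852, -0.1481, +0.0000]
|roots of det(T-λI)|: 0.6898, 0.5469, 0.1371, 0.1371, 0.0929.
ρ = 0.6898; 0.6898 < 1: convergent.

yes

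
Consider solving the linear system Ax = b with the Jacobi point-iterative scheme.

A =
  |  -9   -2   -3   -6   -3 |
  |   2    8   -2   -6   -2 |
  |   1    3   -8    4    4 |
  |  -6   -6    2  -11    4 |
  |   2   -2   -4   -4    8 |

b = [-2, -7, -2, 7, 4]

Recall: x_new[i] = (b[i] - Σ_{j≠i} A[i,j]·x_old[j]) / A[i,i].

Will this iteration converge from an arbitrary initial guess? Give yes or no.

no

Split A = D + L + U, D = diag(-9, 8, -8, -11, 8).
Jacobi: T = -D⁻¹(L+U), T[1,2] = -(-2)/(8) = +0.2500; T[1,1] = 0.
  T[0,:] = [+0.0000, -0.2222, -0.3333, -0.6667, -0.3333]
  T[1,:] = [-0.2500, +0.0000, +0.2500, +0.7500, +0.2500]
  T[2,:] = [+0.1250, +0.3750, +0.0000, +0.5000, +0.5000]
  T[3,:] = [-0.5455, -0.5455, +0.1818, +0.0000, +0.3636]
  T[4,:] = [-0.2500, +0.2500, +0.5000, +0.5000, +0.0000]
eigenvalue magnitudes: 1.1456, 0.4783, 0.4047, 0.4047, 0.2216.
ρ = 1.1456; 1.1456 > 1 ⇒ diverges.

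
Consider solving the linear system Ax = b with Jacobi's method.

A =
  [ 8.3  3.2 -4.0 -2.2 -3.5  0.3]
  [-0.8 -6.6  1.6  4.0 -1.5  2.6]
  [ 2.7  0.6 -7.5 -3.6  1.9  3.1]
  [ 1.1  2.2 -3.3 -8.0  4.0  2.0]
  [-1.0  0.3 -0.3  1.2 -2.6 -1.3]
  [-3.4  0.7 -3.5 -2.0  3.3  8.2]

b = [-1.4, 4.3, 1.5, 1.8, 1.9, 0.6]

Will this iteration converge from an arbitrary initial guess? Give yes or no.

Write A = D+L+U with D = diag(8.3, -6.6, -7.5, -8, -2.6, 8.2).
Jacobi T = -D⁻¹(L+U): T[0,2] = -(-4)/(8.3) = +0.4819; T[0,0] = 0.
  T[0,:] = [+0.0000  -0.3855  +0.4819  +0.2651  +0.4217  -0.0361]
  T[1,:] = [-0.1212  +0.0000  +0.2424  +0.6061  -0.2273  +0.3939]
  T[2,:] = [+0.3600  +0.0800  +0.0000  -0.4800  +0.2533  +0.4133]
  T[3,:] = [+0.1375  +0.2750  -0.4125  +0.0000  +0.5000  +0.2500]
  T[4,:] = [-0.3846  +0.1154  -0.1154  +0.4615  +0.0000  -0.5000]
  T[5,:] = [+0.4146  -0.0854  +0.4268  +0.2439  -0.4024  +0.0000]
eigenvalue magnitudes: 1.1929, 0.6292, 0.6292, 0.6259, 0.4823, 0.1493.
ρ(T) = max|λ| = 1.1929; 1.1929 > 1, so it fails to converge.

no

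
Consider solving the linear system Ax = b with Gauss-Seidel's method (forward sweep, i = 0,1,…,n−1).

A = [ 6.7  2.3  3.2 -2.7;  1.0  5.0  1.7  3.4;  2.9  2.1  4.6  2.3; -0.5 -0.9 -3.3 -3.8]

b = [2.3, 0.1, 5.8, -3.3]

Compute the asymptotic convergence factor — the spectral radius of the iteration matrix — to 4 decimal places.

Let D = diag(6.7, 5, 4.6, -3.8); L, U the strict triangles.
T_GS = -(D+L)⁻¹U: row 0 first, T[0,1] = -(2.3)/(6.7) = -0.3433; later rows by forward substitution.
  T[0,:] = [+0.0000  -0.3433  -0.4776  +0.4030]
  T[1,:] = [+0.0000  +0.0687  -0.2445  -0.7606]
  T[2,:] = [+0.0000  +0.1851  +0.4127  -0.4068]
  T[3,:] = [+0.0000  -0.1318  -0.2377  +0.4804]
|eigenvalues of T|: 0.8448, 0.0953, 0.0953, 0.0000.
spectral radius ρ = 0.8448; 0.8448 < 1, so it converges for any x₀.

0.8448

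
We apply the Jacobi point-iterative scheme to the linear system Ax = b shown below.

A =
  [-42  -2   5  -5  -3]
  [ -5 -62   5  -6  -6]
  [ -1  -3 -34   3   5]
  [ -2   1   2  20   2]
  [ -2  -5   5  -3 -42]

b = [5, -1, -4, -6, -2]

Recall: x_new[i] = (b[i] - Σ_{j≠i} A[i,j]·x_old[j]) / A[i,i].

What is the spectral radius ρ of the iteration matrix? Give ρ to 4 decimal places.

Write A = D+L+U with D = diag(-42, -62, -34, 20, -42).
Jacobi T = -D⁻¹(L+U): T[0,2] = -(5)/(-42) = +0.1190; T[0,0] = 0.
  T[0,:] = [+0.0000, -0.0476, +0.1190, -0.1190, -0.0714]
  T[1,:] = [-0.0806, +0.0000, +0.0806, -0.0968, -0.0968]
  T[2,:] = [-0.0294, -0.0882, +0.0000, +0.0882, +0.1471]
  T[3,:] = [+0.1000, -0.0500, -0.1000, +0.0000, -0.1000]
  T[4,:] = [-0.0476, -0.1190, +0.1190, -0.0714, +0.0000]
eigenvalue magnitudes: 0.2038, 0.1321, 0.1229, 0.1229, 0.0007.
spectral radius ρ = 0.2038; 0.2038 < 1, so it converges for any x₀.

0.2038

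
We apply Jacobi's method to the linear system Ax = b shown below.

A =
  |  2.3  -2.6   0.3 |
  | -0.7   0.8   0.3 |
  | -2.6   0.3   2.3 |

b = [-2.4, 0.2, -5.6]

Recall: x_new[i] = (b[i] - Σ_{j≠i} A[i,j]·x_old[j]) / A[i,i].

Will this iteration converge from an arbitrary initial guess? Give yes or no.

Diagonal D = diag(2.3, 0.8, 2.3); L, U strict lower/upper.
Jacobi T = -D⁻¹(L+U): T[1,0] = -(-0.7)/(0.8) = +0.8750; T[1,1] = 0.
  T[0,:] = [+0.0000  +1.1304  -0.1304]
  T[1,:] = [+0.8750  +0.0000  -0.3750]
  T[2,:] = [+1.1304  -0.1304  +0.0000]
|λ(T)| sorted: 1.1394, 0.6384, 0.6384.
ρ(T) = max|λ| = 1.1394; 1.1394 > 1 ⇒ diverges.

no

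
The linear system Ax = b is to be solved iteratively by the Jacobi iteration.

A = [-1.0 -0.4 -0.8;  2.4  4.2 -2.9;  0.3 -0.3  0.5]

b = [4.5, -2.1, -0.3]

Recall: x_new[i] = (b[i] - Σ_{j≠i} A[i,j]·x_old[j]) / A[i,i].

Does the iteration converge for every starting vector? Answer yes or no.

no

Write A = D+L+U with D = diag(-1, 4.2, 0.5).
T_J = -D⁻¹(L+U): T[1,2] = -(-2.9)/(4.2) = +0.6905; T[1,1] = 0.
  T[0,:] = [+0.0000 -0.4000 -0.8000]
  T[1,:] = [-0.5714 +0.0000 +0.6905]
  T[2,:] = [-0.6000 +0.6000 +0.0000]
moduli |λ_i(T)| = 1.2182, 0.7082, 0.5100.
spectral radius ρ = 1.2182; 1.2182 > 1 ⇒ diverges.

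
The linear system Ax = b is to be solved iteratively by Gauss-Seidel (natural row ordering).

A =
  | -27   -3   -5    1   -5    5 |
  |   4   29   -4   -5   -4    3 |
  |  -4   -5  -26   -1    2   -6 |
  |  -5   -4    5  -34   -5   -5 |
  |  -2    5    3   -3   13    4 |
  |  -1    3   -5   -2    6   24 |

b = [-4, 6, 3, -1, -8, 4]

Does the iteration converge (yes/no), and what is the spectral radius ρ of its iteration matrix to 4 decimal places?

yes, ρ = 0.2021

Split A = D + L + U, D = diag(-27, 29, -26, -34, 13, 24).
GS T = -(D+L)⁻¹U: row 0 first, T[0,1] = -(-3)/(-27) = -0.1111; later rows by forward substitution.
  T[0,:] = [+0.0000 -0.1111 -0.1852 +0.0370 -0.1852 +0.1852]
  T[1,:] = [+0.0000 +0.0153 +0.1635 +0.1673 +0.1635 -0.1290]
  T[2,:] = [+0.0000 +0.0141 -0.0029 -0.0763 +0.0740 -0.2345]
  T[3,:] = [+0.0000 +0.0166 +0.0076 -0.0364 -0.1282 -0.1936]
  T[4,:] = [+0.0000 -0.0224 -0.0889 -0.0494 -0.1380 -0.2202]
  T[5,:] = [+0.0000 +0.0034 -0.0059 -0.0259 +0.0111 +0.0139]
|λ(T)| sorted: 0.2021, 0.1007, 0.1007, 0.0878, 0.0062, 0.0000.
ρ = 0.2021; 0.2021 < 1 ⇒ converges.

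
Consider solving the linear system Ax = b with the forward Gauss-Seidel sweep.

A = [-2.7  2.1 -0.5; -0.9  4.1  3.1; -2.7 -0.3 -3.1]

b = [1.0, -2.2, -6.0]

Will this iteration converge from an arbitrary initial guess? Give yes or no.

yes

Diagonal D = diag(-2.7, 4.1, -3.1); L, U strict lower/upper.
GS T = -(D+L)⁻¹U: row 0 first, T[0,1] = -(2.1)/(-2.7) = +0.7778; later rows by forward substitution.
  T[0,:] = [+0.0000 +0.7778 -0.1852]
  T[1,:] = [+0.0000 +0.1707 -0.7967]
  T[2,:] = [+0.0000 -0.6939 +0.2384]
|eigenvalues of T|: 0.9489, 0.5398, 0.0000.
ρ = 0.9489; 0.9489 < 1: convergent.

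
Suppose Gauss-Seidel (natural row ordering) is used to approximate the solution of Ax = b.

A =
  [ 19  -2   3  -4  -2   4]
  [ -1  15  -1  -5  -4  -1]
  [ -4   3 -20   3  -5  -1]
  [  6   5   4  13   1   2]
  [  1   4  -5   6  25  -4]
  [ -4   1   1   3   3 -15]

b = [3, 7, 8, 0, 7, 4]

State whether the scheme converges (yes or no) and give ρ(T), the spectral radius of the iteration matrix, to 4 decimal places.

yes, ρ = 0.2319

Split A = D + L + U, D = diag(19, 15, -20, 13, 25, -15).
GS T = -(D+L)⁻¹U: row 0 first, T[0,5] = -(4)/(19) = -0.2105; later rows by forward substitution.
  T[0,:] = [+0.0000, +0.1053, -0.1579, +0.2105, +0.1053, -0.2105]
  T[1,:] = [+0.0000, +0.0070, +0.0561, +0.3474, +0.2737, +0.0526]
  T[2,:] = [+0.0000, -0.0200, +0.0400, +0.1600, -0.2300, +0.0000]
  T[3,:] = [+0.0000, -0.0451, +0.0390, -0.2800, -0.1600, -0.0769]
  T[4,:] = [+0.0000, +0.0015, -0.0040, +0.0352, -0.0556, +0.1785]
  T[5,:] = [+0.0000, -0.0377, +0.0555, -0.0713, -0.0683, +0.0800]
|eigenvalues of T|: 0.2319, 0.1511, 0.1511, 0.1216, 0.0054, 0.0000.
ρ(T) = max|λ| = 0.2319; 0.2319 < 1, so it converges for any x₀.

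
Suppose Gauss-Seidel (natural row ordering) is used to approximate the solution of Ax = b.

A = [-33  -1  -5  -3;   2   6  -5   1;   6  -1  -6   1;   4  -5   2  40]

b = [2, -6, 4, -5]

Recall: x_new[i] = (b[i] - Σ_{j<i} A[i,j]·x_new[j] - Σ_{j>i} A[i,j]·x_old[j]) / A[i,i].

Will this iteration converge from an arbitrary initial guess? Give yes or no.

yes

A = D + L + U where D = diag(-33, 6, -6, 40).
GS T = -(D+L)⁻¹U: row 0 first, T[0,2] = -(-5)/(-33) = -0.1515; later rows by forward substitution.
  T[0,:] = [+0.0000, -0.0303, -0.1515, -0.0909]
  T[1,:] = [+0.0000, +0.0101, +0.8838, -0.1364]
  T[2,:] = [+0.0000, -0.0320, -0.2988, +0.0985]
  T[3,:] = [+0.0000, +0.0059, +0.1406, -0.0129]
|λ(T)| sorted: 0.2208, 0.0999, 0.0191, 0.0000.
spectral radius ρ = 0.2208; 0.2208 < 1, so it converges for any x₀.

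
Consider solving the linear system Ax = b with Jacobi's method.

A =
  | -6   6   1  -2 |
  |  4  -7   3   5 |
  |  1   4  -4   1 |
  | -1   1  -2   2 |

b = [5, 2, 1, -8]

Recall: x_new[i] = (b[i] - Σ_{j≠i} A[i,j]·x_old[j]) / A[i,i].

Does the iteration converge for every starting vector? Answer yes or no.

no

Split A = D + L + U, D = diag(-6, -7, -4, 2).
T_J = -D⁻¹(L+U): T[3,1] = -(1)/(2) = -0.5000; T[3,3] = 0.
  T[0,:] = [+0.0000, +1.0000, +0.1667, -0.3333]
  T[1,:] = [+0.5714, +0.0000, +0.4286, +0.7143]
  T[2,:] = [+0.2500, +1.0000, +0.0000, +0.2500]
  T[3,:] = [+0.5000, -0.5000, +1.0000, +0.0000]
eigenvalue magnitudes: 1.3211, 0.9615, 0.9615, 0.0414.
ρ = 1.3211; 1.3211 > 1 ⇒ diverges.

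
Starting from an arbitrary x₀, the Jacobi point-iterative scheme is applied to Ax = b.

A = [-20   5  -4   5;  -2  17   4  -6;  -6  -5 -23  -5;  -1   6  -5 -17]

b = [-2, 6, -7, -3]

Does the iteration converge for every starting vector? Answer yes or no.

yes

A = D + L + U where D = diag(-20, 17, -23, -17).
Jacobi: T = -D⁻¹(L+U), T[0,2] = -(-4)/(-20) = -0.2000; T[0,0] = 0.
  T[0,:] = [+0.0000  +0.2500  -0.2000  +0.2500]
  T[1,:] = [+0.1176  +0.0000  -0.2353  +0.3529]
  T[2,:] = [-0.2609  -0.2174  +0.0000  -0.2174]
  T[3,:] = [-0.0588  +0.3529  -0.2941  +0.0000]
|roots of det(T-λI)|: 0.6675, 0.3529, 0.1672, 0.1672.
ρ = 0.6675; 0.6675 < 1 ⇒ converges.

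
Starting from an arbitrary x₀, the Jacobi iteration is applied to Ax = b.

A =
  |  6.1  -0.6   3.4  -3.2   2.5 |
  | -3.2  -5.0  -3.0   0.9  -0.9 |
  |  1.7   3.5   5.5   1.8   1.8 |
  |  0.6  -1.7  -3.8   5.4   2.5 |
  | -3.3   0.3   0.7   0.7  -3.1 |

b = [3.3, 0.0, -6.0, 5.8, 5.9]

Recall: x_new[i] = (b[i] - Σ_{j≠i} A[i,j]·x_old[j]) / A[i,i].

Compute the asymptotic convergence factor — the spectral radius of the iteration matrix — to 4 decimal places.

Diagonal D = diag(6.1, -5, 5.5, 5.4, -3.1); L, U strict lower/upper.
T_J = -D⁻¹(L+U): T[3,2] = -(-3.8)/(5.4) = +0.7037; T[3,3] = 0.
  T[0,:] = [+0.0000, +0.0984, -0.5574, +0.5246, -0.4098]
  T[1,:] = [-0.6400, +0.0000, -0.6000, +0.1800, -0.1800]
  T[2,:] = [-0.3091, -0.6364, +0.0000, -0.3273, -0.3273]
  T[3,:] = [-0.1111, +0.3148, +0.7037, +0.0000, -0.4630]
  T[4,:] = [-1.0645, +0.0968, +0.2258, +0.2258, +0.0000]
moduli |λ_i(T)| = 1.1203, 0.6842, 0.6842, 0.5859, 0.5859.
ρ = 1.1203; 1.1203 > 1: divergent.

1.1203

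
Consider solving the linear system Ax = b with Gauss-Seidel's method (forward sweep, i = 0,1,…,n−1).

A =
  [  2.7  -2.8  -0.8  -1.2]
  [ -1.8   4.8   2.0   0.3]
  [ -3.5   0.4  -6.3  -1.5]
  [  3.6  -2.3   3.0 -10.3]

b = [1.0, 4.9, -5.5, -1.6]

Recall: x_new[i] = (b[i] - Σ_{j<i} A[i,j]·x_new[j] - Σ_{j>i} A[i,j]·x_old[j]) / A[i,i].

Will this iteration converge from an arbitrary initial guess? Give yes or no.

yes

Diagonal D = diag(2.7, 4.8, -6.3, -10.3); L, U strict lower/upper.
T_GS = -(D+L)⁻¹U: row 0 first, T[0,2] = -(-0.8)/(2.7) = +0.2963; later rows by forward substitution.
  T[0,:] = [+0.0000 +1.0370 +0.2963 +0.4444]
  T[1,:] = [+0.0000 +0.3889 -0.3056 +0.1042]
  T[2,:] = [+0.0000 -0.5514 -0.1840 -0.4784]
  T[3,:] = [+0.0000 +0.1150 +0.1182 -0.0073]
|eigenvalues of T|: 0.6139, 0.2420, 0.2420, 0.0000.
ρ(T) = max|λ| = 0.6139; 0.6139 < 1 ⇒ converges.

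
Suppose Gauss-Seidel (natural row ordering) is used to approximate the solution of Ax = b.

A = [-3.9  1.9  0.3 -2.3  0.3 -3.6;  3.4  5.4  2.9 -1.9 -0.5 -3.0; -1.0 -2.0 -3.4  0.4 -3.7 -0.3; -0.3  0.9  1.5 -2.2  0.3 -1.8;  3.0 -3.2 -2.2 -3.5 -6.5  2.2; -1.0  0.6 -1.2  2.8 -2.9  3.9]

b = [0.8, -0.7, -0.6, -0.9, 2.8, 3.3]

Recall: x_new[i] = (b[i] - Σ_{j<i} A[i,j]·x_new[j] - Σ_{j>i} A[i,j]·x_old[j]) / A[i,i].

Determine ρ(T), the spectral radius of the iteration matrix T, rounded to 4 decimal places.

A = D + L + U where D = diag(-3.9, 5.4, -3.4, -2.2, -6.5, 3.9).
Gauss-Seidel: T = -(D+L)⁻¹U, row 0 first, T[0,3] = -(-2.3)/(-3.9) = -0.5897; later rows by forward substitution.
  T[0,:] = [+0.0000  +0.4872  +0.0769  -0.5897  +0.0769  -0.9231]
  T[1,:] = [+0.0000  -0.3067  -0.5855  +0.7232  +0.0442  +1.1368]
  T[2,:] = [+0.0000  +0.0371  +0.3218  -0.1343  -1.1368  -0.4854]
  T[3,:] = [+0.0000  -0.1666  -0.0306  +0.2847  -0.6312  -0.5582]
  T[4,:] = [+0.0000  +0.4530  +0.2313  -0.7361  +0.7384  -0.1823]
  T[5,:] = [+0.0000  +0.6400  +0.4028  -1.0555  +0.6654  -0.2957]
eigenvalue magnitudes: 1.4027, 1.0176, 0.2604, 0.0854, 0.0115, 0.0000.
ρ = 1.4027; 1.4027 > 1, so it fails to converge.

1.4027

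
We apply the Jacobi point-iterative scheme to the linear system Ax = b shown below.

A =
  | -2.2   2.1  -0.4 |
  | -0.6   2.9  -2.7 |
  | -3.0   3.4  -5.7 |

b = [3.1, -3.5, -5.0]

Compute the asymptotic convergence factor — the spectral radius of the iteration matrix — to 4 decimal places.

A = D + L + U where D = diag(-2.2, 2.9, -5.7).
Jacobi: T = -D⁻¹(L+U), T[2,0] = -(-3)/(-5.7) = -0.5263; T[2,2] = 0.
  T[0,:] = [+0.0000  +0.9545  -0.1818]
  T[1,:] = [+0.2069  +0.0000  +0.9310]
  T[2,:] = [-0.5263  +0.5965  +0.0000]
|roots of det(T-λI)|: 1.1321, 0.6580, 0.6580.
ρ = 1.1321; 1.1321 > 1, so it fails to converge.

1.1321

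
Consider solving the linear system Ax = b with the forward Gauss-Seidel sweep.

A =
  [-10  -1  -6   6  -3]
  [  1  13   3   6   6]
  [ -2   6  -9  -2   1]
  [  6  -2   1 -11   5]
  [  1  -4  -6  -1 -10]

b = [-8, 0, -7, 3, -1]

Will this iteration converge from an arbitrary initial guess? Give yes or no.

Let D = diag(-10, 13, -9, -11, -10); L, U the strict triangles.
GS T = -(D+L)⁻¹U: row 0 first, T[0,3] = -(6)/(-10) = +0.6000; later rows by forward substitution.
  T[0,:] = [+0.0000, -0.1000, -0.6000, +0.6000, -0.3000]
  T[1,:] = [+0.0000, +0.0077, -0.1846, -0.5077, -0.4385]
  T[2,:] = [+0.0000, +0.0274, +0.0103, -0.6940, -0.1145]
  T[3,:] = [+0.0000, -0.0535, -0.2928, +0.3565, +0.3602]
  T[4,:] = [+0.0000, -0.0241, +0.0370, +0.6438, +0.1781]
moduli |λ_i(T)| = 0.9457, 0.4347, 0.0524, 0.0108, 0.0000.
ρ = 0.9457; 0.9457 < 1: convergent.

yes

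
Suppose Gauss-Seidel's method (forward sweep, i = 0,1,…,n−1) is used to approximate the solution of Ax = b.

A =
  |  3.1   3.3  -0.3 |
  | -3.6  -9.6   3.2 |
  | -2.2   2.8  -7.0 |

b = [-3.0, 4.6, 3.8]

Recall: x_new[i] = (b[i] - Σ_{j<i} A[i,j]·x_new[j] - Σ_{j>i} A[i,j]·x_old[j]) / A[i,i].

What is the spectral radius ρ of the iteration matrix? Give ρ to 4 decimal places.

0.6573

Split A = D + L + U, D = diag(3.1, -9.6, -7).
GS T = -(D+L)⁻¹U: row 0 first, T[0,1] = -(3.3)/(3.1) = -1.0645; later rows by forward substitution.
  T[0,:] = [+0.0000  -1.0645  +0.0968]
  T[1,:] = [+0.0000  +0.3992  +0.2970]
  T[2,:] = [+0.0000  +0.4942  +0.0884]
|λ(T)| sorted: 0.6573, 0.1697, 0.0000.
ρ = 0.6573; 0.6573 < 1, so it converges for any x₀.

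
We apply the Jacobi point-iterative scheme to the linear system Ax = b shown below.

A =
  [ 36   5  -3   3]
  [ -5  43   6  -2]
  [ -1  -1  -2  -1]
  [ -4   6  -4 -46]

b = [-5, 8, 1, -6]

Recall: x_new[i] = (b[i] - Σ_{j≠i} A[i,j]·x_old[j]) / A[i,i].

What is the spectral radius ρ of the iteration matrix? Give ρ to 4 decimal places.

Write A = D+L+U with D = diag(36, 43, -2, -46).
T_J = -D⁻¹(L+U): T[1,2] = -(6)/(43) = -0.1395; T[1,1] = 0.
  T[0,:] = [+0.0000  -0.1389  +0.0833  -0.0833]
  T[1,:] = [+0.1163  +0.0000  -0.1395  +0.0465]
  T[2,:] = [-0.5000  -0.5000  +0.0000  -0.5000]
  T[3,:] = [-0.0870  +0.1304  -0.0870  +0.0000]
|roots of det(T-λI)|: 0.2745, 0.1782, 0.1782, 0.0725.
ρ = 0.2745; 0.2745 < 1, so it converges for any x₀.

0.2745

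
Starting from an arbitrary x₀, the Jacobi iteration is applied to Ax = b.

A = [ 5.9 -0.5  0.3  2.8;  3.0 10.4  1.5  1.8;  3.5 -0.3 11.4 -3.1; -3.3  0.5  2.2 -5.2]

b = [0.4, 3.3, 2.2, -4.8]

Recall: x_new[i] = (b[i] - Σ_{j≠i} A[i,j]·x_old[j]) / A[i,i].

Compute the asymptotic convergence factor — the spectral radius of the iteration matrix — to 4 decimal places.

Write A = D+L+U with D = diag(5.9, 10.4, 11.4, -5.2).
Jacobi: T = -D⁻¹(L+U), T[2,3] = -(-3.1)/(11.4) = +0.2719; T[2,2] = 0.
  T[0,:] = [+0.0000  +0.0847  -0.0508  -0.4746]
  T[1,:] = [-0.2885  +0.0000  -0.1442  -0.1731]
  T[2,:] = [-0.3070  +0.0263  +0.0000  +0.2719]
  T[3,:] = [-0.6346  +0.0962  +0.4231  +0.0000]
|roots of det(T-λI)|: 0.7265, 0.4812, 0.1510, 0.1510.
ρ = 0.7265; 0.7265 < 1 ⇒ converges.

0.7265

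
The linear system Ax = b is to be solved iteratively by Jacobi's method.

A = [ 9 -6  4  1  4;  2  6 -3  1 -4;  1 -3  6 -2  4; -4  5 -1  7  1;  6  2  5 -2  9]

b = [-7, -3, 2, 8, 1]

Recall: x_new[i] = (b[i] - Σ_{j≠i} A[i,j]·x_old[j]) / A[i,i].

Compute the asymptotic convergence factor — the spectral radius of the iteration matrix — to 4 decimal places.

Let D = diag(9, 6, 6, 7, 9); L, U the strict triangles.
T_J = -D⁻¹(L+U): T[0,4] = -(4)/(9) = -0.4444; T[0,0] = 0.
  T[0,:] = [+0.0000 +0.6667 -0.4444 -0.1111 -0.4444]
  T[1,:] = [-0.3333 +0.0000 +0.5000 -0.1667 +0.6667]
  T[2,:] = [-0.1667 +0.5000 +0.0000 +0.3333 -0.6667]
  T[3,:] = [+0.5714 -0.7143 +0.1429 +0.0000 -0.1429]
  T[4,:] = [-0.6667 -0.2222 -0.5556 +0.2222 +0.0000]
|λ(T)| sorted: 1.3353, 0.8535, 0.8535, 0.5992, 0.0945.
ρ = 1.3353; 1.3353 > 1 ⇒ diverges.

1.3353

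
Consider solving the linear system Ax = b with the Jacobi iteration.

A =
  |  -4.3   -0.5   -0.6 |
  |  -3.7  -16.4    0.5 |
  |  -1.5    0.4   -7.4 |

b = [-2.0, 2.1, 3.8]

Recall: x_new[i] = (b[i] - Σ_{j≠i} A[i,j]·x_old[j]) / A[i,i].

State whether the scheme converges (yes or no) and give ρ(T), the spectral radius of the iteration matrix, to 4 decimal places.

Write A = D+L+U with D = diag(-4.3, -16.4, -7.4).
Jacobi: T = -D⁻¹(L+U), T[0,2] = -(-0.6)/(-4.3) = -0.1395; T[0,0] = 0.
  T[0,:] = [+0.0000, -0.1163, -0.1395]
  T[1,:] = [-0.2256, +0.0000, +0.0305]
  T[2,:] = [-0.2027, +0.0541, +0.0000]
|roots of det(T-λI)|: 0.2562, 0.2115, 0.0447.
ρ = 0.2562; 0.2562 < 1 ⇒ converges.

yes, ρ = 0.2562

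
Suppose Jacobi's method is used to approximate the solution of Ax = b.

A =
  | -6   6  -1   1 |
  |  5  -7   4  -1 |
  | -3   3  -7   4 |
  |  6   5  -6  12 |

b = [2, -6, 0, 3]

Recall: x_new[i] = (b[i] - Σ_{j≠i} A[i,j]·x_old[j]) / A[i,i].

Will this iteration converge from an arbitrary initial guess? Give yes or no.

no

A = D + L + U where D = diag(-6, -7, -7, 12).
Jacobi: T = -D⁻¹(L+U), T[0,1] = -(6)/(-6) = +1.0000; T[0,0] = 0.
  T[0,:] = [+0.0000, +1.0000, -0.1667, +0.1667]
  T[1,:] = [+0.7143, +0.0000, +0.5714, -0.1429]
  T[2,:] = [-0.4286, +0.4286, +0.0000, +0.5714]
  T[3,:] = [-0.5000, -0.4167, +0.5000, +0.0000]
|λ(T)| sorted: 1.2136, 0.8149, 0.8149, 0.3162.
ρ(T) = max|λ| = 1.2136; 1.2136 > 1 ⇒ diverges.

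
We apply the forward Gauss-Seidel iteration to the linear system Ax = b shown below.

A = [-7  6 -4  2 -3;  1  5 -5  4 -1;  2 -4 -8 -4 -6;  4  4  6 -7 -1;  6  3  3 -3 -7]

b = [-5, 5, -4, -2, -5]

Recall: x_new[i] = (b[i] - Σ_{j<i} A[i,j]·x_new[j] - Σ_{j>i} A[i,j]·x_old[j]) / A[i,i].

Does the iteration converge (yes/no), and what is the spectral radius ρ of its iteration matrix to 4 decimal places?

no, ρ = 1.1442

Split A = D + L + U, D = diag(-7, 5, -8, -7, -7).
Gauss-Seidel: T = -(D+L)⁻¹U, row 0 first, T[0,4] = -(-3)/(-7) = -0.4286; later rows by forward substitution.
  T[0,:] = [+0.0000 +0.8571 -0.5714 +0.2857 -0.4286]
  T[1,:] = [+0.0000 -0.1714 +1.1143 -0.8571 +0.2857]
  T[2,:] = [+0.0000 +0.3000 -0.7000 +0.0000 -1.0000]
  T[3,:] = [+0.0000 +0.6490 -0.2898 -0.3265 -1.0816]
  T[4,:] = [+0.0000 +0.5117 -0.1880 +0.0175 -0.2099]
|roots of det(T-λI)|: 1.1442, 0.5652, 0.5652, 0.1436, 0.0000.
spectral radius ρ = 1.1442; 1.1442 > 1 ⇒ diverges.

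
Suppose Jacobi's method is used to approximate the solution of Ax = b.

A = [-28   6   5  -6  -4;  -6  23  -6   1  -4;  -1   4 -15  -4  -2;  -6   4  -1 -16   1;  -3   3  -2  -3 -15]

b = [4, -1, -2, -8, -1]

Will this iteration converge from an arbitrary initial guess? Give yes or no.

yes

Let D = diag(-28, 23, -15, -16, -15); L, U the strict triangles.
Jacobi: T = -D⁻¹(L+U), T[0,2] = -(5)/(-28) = +0.1786; T[0,0] = 0.
  T[0,:] = [+0.0000  +0.2143  +0.1786  -0.2143  -0.1429]
  T[1,:] = [+0.2609  +0.0000  +0.2609  -0.0435  +0.1739]
  T[2,:] = [-0.0667  +0.2667  +0.0000  -0.2667  -0.1333]
  T[3,:] = [-0.3750  +0.2500  -0.0625  +0.0000  +0.0625]
  T[4,:] = [-0.2000  +0.2000  -0.1333  -0.2000  +0.0000]
|eigenvalues of T|: 0.5890, 0.4366, 0.1627, 0.1627, 0.0662.
spectral radius ρ = 0.5890; 0.5890 < 1, so it converges for any x₀.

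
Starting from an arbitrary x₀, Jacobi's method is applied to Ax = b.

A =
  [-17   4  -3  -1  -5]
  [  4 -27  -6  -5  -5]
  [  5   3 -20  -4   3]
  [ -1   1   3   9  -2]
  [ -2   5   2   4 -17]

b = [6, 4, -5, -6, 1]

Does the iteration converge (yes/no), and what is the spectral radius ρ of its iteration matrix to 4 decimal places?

Write A = D+L+U with D = diag(-17, -27, -20, 9, -17).
T_J = -D⁻¹(L+U): T[4,3] = -(4)/(-17) = +0.2353; T[4,4] = 0.
  T[0,:] = [+0.0000 +0.2353 -0.1765 -0.0588 -0.2941]
  T[1,:] = [+0.1481 +0.0000 -0.2222 -0.1852 -0.1852]
  T[2,:] = [+0.2500 +0.1500 +0.0000 -0.2000 +0.1500]
  T[3,:] = [+0.1111 -0.1111 -0.3333 +0.0000 +0.2222]
  T[4,:] = [-0.1176 +0.2941 +0.1176 +0.2353 +0.0000]
|roots of det(T-λI)|: 0.5246, 0.3653, 0.3653, 0.3256, 0.0457.
ρ = 0.5246; 0.5246 < 1, so it converges for any x₀.

yes, ρ = 0.5246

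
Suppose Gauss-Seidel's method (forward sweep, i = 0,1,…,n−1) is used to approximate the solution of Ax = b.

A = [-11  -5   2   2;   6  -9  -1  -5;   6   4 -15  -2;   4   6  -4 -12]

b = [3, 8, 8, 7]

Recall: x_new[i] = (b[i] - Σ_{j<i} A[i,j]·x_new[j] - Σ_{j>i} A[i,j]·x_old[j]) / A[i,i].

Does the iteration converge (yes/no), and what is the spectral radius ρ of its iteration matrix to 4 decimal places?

yes, ρ = 0.5023

Split A = D + L + U, D = diag(-11, -9, -15, -12).
Gauss-Seidel: T = -(D+L)⁻¹U, row 0 first, T[0,3] = -(2)/(-11) = +0.1818; later rows by forward substitution.
  T[0,:] = [+0.0000 -0.4545 +0.1818 +0.1818]
  T[1,:] = [+0.0000 -0.3030 +0.0101 -0.4343]
  T[2,:] = [+0.0000 -0.2626 +0.0754 -0.1764]
  T[3,:] = [+0.0000 -0.2155 +0.0405 -0.0978]
eigenvalue magnitudes: 0.5023, 0.1464, 0.0305, 0.0000.
ρ(T) = max|λ| = 0.5023; 0.5023 < 1 ⇒ converges.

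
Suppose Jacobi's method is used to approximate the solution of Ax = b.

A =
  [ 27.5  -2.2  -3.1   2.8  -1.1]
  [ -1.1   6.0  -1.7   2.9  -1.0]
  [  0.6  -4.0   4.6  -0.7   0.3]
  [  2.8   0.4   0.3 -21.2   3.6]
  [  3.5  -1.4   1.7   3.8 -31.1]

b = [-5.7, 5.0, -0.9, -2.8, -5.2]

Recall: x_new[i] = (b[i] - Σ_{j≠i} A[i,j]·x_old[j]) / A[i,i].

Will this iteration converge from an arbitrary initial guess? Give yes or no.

yes

Diagonal D = diag(27.5, 6, 4.6, -21.2, -31.1); L, U strict lower/upper.
T_J = -D⁻¹(L+U): T[3,1] = -(0.4)/(-21.2) = +0.0189; T[3,3] = 0.
  T[0,:] = [+0.0000  +0.0800  +0.1127  -0.1018  +0.0400]
  T[1,:] = [+0.1833  +0.0000  +0.2833  -0.4833  +0.1667]
  T[2,:] = [-0.1304  +0.8696  +0.0000  +0.1522  -0.0652]
  T[3,:] = [+0.1321  +0.0189  +0.0142  +0.0000  +0.1698]
  T[4,:] = [+0.1125  -0.0450  +0.0547  +0.1222  +0.0000]
eigenvalue magnitudes: 0.4759, 0.3232, 0.3232, 0.2265, 0.0643.
ρ(T) = max|λ| = 0.4759; 0.4759 < 1, so it converges for any x₀.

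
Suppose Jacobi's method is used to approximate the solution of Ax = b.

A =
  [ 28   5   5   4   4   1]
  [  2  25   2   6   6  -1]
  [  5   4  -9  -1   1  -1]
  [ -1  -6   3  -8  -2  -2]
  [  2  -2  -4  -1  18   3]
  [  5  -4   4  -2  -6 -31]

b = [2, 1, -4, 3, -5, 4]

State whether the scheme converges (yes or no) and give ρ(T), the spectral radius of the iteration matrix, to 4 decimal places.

Let D = diag(28, 25, -9, -8, 18, -31); L, U the strict triangles.
Jacobi T = -D⁻¹(L+U): T[1,0] = -(2)/(25) = -0.0800; T[1,1] = 0.
  T[0,:] = [+0.0000, -0.1786, -0.1786, -0.1429, -0.1429, -0.0357]
  T[1,:] = [-0.0800, +0.0000, -0.0800, -0.2400, -0.2400, +0.0400]
  T[2,:] = [+0.5556, +0.4444, +0.0000, -0.1111, +0.1111, -0.1111]
  T[3,:] = [-0.1250, -0.7500, +0.3750, +0.0000, -0.2500, -0.2500]
  T[4,:] = [-0.1111, +0.1111, +0.2222, +0.0556, +0.0000, -0.1667]
  T[5,:] = [+0.1613, -0.1290, +0.1290, -0.0645, -0.1935, +0.0000]
|eigenvalues of T|: 0.5825, 0.4063, 0.4063, 0.2919, 0.2919, 0.0806.
ρ(T) = max|λ| = 0.5825; 0.5825 < 1, so it converges for any x₀.

yes, ρ = 0.5825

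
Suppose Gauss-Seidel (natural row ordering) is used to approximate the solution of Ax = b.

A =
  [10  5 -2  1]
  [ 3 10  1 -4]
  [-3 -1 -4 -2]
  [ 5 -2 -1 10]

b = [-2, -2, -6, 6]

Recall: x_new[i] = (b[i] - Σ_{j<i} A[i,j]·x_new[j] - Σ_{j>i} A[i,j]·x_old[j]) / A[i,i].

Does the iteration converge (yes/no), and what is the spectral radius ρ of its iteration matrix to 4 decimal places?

Split A = D + L + U, D = diag(10, 10, -4, 10).
GS T = -(D+L)⁻¹U: row 0 first, T[0,1] = -(5)/(10) = -0.5000; later rows by forward substitution.
  T[0,:] = [+0.0000, -0.5000, +0.2000, -0.1000]
  T[1,:] = [+0.0000, +0.1500, -0.1600, +0.4300]
  T[2,:] = [+0.0000, +0.3375, -0.1100, -0.5325]
  T[3,:] = [+0.0000, +0.3138, -0.1430, +0.0828]
|roots of det(T-λI)|: 0.5071, 0.3030, 0.0814, 0.0000.
spectral radius ρ = 0.5071; 0.5071 < 1 ⇒ converges.

yes, ρ = 0.5071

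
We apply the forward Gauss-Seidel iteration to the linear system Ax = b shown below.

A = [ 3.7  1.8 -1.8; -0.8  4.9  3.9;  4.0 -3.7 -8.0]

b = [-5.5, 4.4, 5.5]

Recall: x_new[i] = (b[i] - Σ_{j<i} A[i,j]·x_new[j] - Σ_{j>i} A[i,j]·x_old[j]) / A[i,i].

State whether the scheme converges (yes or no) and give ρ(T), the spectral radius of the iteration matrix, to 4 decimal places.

A = D + L + U where D = diag(3.7, 4.9, -8).
GS T = -(D+L)⁻¹U: row 0 first, T[0,1] = -(1.8)/(3.7) = -0.4865; later rows by forward substitution.
  T[0,:] = [+0.0000  -0.4865  +0.4865]
  T[1,:] = [+0.0000  -0.0794  -0.7165]
  T[2,:] = [+0.0000  -0.2065  +0.5746]
|roots of det(T-λI)|: 0.7525, 0.2573, 0.0000.
spectral radius ρ = 0.7525; 0.7525 < 1 ⇒ converges.

yes, ρ = 0.7525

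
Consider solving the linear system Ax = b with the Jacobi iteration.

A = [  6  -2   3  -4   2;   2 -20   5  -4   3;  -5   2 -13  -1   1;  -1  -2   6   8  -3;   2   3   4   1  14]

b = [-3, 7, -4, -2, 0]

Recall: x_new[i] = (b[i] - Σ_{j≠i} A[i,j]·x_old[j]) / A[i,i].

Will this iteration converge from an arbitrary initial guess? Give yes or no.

A = D + L + U where D = diag(6, -20, -13, 8, 14).
Jacobi T = -D⁻¹(L+U): T[3,4] = -(-3)/(8) = +0.3750; T[3,3] = 0.
  T[0,:] = [+0.0000 +0.3333 -0.5000 +0.6667 -0.3333]
  T[1,:] = [+0.1000 +0.0000 +0.2500 -0.2000 +0.1500]
  T[2,:] = [-0.3846 +0.1538 +0.0000 -0.0769 +0.0769]
  T[3,:] = [+0.1250 +0.2500 -0.7500 +0.0000 +0.3750]
  T[4,:] = [-0.1429 -0.2143 -0.2857 -0.0714 +0.0000]
|eigenvalues of T|: 0.7330, 0.3190, 0.3190, 0.2184, 0.0025.
ρ = 0.7330; 0.7330 < 1, so it converges for any x₀.

yes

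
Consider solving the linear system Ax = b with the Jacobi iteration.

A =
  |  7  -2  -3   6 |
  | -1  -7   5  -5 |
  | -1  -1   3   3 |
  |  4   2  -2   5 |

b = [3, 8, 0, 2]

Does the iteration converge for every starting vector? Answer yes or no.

no

Write A = D+L+U with D = diag(7, -7, 3, 5).
T_J = -D⁻¹(L+U): T[3,0] = -(4)/(5) = -0.8000; T[3,3] = 0.
  T[0,:] = [+0.0000 +0.2857 +0.4286 -0.8571]
  T[1,:] = [-0.1429 +0.0000 +0.7143 -0.7143]
  T[2,:] = [+0.3333 +0.3333 +0.0000 -1.0000]
  T[3,:] = [-0.8000 -0.4000 +0.4000 +0.0000]
|eigenvalues of T|: 1.2017, 0.6037, 0.6037, 0.1616.
ρ = 1.2017; 1.2017 > 1: divergent.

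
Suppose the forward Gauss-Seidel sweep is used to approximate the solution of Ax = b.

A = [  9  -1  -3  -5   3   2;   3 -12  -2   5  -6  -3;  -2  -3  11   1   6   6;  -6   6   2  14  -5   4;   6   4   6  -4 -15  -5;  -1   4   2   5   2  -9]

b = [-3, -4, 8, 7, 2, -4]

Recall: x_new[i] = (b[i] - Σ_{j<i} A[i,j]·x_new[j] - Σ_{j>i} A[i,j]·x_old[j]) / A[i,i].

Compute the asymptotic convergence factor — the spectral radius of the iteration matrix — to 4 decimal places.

Split A = D + L + U, D = diag(9, -12, 11, 14, -15, -9).
GS T = -(D+L)⁻¹U: row 0 first, T[0,4] = -(3)/(9) = -0.3333; later rows by forward substitution.
  T[0,:] = [+0.0000 +0.1111 +0.3333 +0.5556 -0.3333 -0.2222]
  T[1,:] = [+0.0000 +0.0278 -0.0833 +0.5556 -0.5833 -0.3056]
  T[2,:] = [+0.0000 +0.0278 +0.0379 +0.1616 -0.7652 -0.6692]
  T[3,:] = [+0.0000 +0.0317 +0.1732 -0.0231 +0.5736 -0.1544]
  T[4,:] = [+0.0000 +0.0545 +0.0801 +0.4412 -0.7479 -0.7302]
  T[5,:] = [+0.0000 +0.0359 +0.0483 +0.3063 -0.2398 -0.5079]
|λ(T)| sorted: 1.2239, 0.2462, 0.2462, 0.0933, 0.0032, 0.0000.
spectral radius ρ = 1.2239; 1.2239 > 1: divergent.

1.2239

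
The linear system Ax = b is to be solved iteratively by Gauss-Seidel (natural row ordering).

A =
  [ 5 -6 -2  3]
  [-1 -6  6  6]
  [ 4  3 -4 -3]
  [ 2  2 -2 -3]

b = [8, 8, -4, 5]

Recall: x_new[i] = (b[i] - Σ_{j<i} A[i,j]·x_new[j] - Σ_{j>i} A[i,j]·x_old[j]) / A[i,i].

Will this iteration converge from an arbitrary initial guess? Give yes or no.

Diagonal D = diag(5, -6, -4, -3); L, U strict lower/upper.
GS T = -(D+L)⁻¹U: row 0 first, T[0,2] = -(-2)/(5) = +0.4000; later rows by forward substitution.
  T[0,:] = [+0.0000  +1.2000  +0.4000  -0.6000]
  T[1,:] = [+0.0000  -0.2000  +0.9333  +1.1000]
  T[2,:] = [+0.0000  +1.0500  +1.1000  -0.5250]
  T[3,:] = [+0.0000  -0.0333  +0.1556  +0.6833]
eigenvalue magnitudes: 1.6453, 0.6357, 0.5737, 0.0000.
ρ(T) = max|λ| = 1.6453; 1.6453 > 1, so it fails to converge.

no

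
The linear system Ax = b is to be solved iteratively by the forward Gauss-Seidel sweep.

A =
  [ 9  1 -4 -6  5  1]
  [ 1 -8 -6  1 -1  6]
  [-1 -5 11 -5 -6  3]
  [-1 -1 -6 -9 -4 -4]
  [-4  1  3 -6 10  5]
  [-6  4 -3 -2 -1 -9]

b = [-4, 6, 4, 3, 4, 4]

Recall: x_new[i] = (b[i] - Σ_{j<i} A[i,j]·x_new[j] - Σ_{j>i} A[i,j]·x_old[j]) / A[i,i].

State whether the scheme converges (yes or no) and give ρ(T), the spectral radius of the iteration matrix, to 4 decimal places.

Split A = D + L + U, D = diag(9, -8, 11, -9, 10, -9).
Gauss-Seidel: T = -(D+L)⁻¹U, row 0 first, T[0,4] = -(5)/(9) = -0.5556; later rows by forward substitution.
  T[0,:] = [+0.0000  -0.1111  +0.4444  +0.6667  -0.5556  -0.1111]
  T[1,:] = [+0.0000  -0.0139  -0.6944  +0.2083  -0.1944  +0.7361]
  T[2,:] = [+0.0000  -0.0164  -0.2753  +0.6098  +0.4066  +0.0518]
  T[3,:] = [+0.0000  +0.0248  +0.2113  -0.5038  -0.6322  -0.5484]
  T[4,:] = [+0.0000  -0.0232  +0.4566  -0.2394  -0.7040  -0.9626]
  T[5,:] = [+0.0000  +0.0704  -0.6109  -0.4166  +0.3671  +0.6128]
eigenvalue magnitudes: 1.1622, 0.6629, 0.3676, 0.1497, 0.1324, 0.0000.
ρ = 1.1622; 1.1622 > 1: divergent.

no, ρ = 1.1622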